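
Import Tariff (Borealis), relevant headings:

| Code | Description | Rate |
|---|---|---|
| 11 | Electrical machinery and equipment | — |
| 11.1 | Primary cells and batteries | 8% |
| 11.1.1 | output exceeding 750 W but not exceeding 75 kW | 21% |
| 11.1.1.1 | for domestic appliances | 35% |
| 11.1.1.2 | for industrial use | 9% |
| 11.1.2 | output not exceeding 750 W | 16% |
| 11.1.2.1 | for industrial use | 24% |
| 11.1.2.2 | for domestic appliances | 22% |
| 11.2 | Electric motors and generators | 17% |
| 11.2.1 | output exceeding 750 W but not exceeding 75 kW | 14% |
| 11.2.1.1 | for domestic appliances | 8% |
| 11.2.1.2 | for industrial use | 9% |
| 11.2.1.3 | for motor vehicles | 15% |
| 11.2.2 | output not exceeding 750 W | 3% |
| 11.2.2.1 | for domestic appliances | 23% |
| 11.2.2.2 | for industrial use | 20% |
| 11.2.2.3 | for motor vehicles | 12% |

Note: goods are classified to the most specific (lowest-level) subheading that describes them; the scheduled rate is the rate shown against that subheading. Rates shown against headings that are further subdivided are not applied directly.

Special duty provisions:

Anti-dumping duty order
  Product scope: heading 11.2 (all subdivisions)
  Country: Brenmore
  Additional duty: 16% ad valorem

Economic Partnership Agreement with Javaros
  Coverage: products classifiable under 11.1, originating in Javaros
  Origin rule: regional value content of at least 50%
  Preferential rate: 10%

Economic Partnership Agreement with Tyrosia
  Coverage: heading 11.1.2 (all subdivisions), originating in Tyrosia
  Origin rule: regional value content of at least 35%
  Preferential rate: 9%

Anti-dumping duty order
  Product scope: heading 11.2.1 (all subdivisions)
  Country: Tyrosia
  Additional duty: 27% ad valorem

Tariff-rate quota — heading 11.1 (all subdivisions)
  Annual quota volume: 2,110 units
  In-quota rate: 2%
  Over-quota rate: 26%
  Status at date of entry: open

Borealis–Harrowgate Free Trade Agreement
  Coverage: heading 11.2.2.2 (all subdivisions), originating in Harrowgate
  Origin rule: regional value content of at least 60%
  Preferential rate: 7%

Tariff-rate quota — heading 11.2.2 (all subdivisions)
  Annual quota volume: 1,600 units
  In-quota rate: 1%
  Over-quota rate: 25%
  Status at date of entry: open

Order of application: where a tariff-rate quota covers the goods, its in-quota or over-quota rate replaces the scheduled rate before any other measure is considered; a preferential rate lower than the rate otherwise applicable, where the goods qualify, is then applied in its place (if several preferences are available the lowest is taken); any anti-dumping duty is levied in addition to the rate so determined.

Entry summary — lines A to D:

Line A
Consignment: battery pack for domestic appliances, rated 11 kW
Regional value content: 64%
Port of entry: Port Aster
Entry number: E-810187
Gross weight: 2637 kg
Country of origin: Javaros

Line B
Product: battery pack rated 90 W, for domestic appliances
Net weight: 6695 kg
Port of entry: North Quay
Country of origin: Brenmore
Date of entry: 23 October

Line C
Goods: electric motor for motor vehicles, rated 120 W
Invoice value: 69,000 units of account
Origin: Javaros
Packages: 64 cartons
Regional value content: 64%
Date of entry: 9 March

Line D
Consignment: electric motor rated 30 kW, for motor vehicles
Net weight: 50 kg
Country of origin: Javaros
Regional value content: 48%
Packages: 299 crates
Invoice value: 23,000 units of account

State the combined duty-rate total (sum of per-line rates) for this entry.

Line A: battery pack → 11.1; rated 11 kW → 11.1.1; for domestic appliances → 11.1.1.1. Scheduled 35%. quota on 11.1 open → in-quota 2%; Javaros agreement on 11.1: RVC ≥ 50% → 10% available; preference 10% not lower than 2% → no reduction. → 2%.
Line B: battery pack → 11.1; rated 90 W → 11.1.2; for domestic appliances → 11.1.2.2. Scheduled 22%. quota on 11.1 open → in-quota 2%. → 2%.
Line C: electric motor → 11.2; rated 120 W → 11.2.2; for motor vehicles → 11.2.2.3. Scheduled 12%. quota on 11.2.2 open → in-quota 1%; Javaros agreement on 11.1: 11.2.2.3 not covered. → 1%.
Line D: electric motor → 11.2; rated 30 kW → 11.2.1; for motor vehicles → 11.2.1.3. Scheduled 15%. Javaros agreement on 11.1: 11.2.1.3 not covered. → 15%.
Sum: 2% + 2% + 1% + 15% = 20%.

20%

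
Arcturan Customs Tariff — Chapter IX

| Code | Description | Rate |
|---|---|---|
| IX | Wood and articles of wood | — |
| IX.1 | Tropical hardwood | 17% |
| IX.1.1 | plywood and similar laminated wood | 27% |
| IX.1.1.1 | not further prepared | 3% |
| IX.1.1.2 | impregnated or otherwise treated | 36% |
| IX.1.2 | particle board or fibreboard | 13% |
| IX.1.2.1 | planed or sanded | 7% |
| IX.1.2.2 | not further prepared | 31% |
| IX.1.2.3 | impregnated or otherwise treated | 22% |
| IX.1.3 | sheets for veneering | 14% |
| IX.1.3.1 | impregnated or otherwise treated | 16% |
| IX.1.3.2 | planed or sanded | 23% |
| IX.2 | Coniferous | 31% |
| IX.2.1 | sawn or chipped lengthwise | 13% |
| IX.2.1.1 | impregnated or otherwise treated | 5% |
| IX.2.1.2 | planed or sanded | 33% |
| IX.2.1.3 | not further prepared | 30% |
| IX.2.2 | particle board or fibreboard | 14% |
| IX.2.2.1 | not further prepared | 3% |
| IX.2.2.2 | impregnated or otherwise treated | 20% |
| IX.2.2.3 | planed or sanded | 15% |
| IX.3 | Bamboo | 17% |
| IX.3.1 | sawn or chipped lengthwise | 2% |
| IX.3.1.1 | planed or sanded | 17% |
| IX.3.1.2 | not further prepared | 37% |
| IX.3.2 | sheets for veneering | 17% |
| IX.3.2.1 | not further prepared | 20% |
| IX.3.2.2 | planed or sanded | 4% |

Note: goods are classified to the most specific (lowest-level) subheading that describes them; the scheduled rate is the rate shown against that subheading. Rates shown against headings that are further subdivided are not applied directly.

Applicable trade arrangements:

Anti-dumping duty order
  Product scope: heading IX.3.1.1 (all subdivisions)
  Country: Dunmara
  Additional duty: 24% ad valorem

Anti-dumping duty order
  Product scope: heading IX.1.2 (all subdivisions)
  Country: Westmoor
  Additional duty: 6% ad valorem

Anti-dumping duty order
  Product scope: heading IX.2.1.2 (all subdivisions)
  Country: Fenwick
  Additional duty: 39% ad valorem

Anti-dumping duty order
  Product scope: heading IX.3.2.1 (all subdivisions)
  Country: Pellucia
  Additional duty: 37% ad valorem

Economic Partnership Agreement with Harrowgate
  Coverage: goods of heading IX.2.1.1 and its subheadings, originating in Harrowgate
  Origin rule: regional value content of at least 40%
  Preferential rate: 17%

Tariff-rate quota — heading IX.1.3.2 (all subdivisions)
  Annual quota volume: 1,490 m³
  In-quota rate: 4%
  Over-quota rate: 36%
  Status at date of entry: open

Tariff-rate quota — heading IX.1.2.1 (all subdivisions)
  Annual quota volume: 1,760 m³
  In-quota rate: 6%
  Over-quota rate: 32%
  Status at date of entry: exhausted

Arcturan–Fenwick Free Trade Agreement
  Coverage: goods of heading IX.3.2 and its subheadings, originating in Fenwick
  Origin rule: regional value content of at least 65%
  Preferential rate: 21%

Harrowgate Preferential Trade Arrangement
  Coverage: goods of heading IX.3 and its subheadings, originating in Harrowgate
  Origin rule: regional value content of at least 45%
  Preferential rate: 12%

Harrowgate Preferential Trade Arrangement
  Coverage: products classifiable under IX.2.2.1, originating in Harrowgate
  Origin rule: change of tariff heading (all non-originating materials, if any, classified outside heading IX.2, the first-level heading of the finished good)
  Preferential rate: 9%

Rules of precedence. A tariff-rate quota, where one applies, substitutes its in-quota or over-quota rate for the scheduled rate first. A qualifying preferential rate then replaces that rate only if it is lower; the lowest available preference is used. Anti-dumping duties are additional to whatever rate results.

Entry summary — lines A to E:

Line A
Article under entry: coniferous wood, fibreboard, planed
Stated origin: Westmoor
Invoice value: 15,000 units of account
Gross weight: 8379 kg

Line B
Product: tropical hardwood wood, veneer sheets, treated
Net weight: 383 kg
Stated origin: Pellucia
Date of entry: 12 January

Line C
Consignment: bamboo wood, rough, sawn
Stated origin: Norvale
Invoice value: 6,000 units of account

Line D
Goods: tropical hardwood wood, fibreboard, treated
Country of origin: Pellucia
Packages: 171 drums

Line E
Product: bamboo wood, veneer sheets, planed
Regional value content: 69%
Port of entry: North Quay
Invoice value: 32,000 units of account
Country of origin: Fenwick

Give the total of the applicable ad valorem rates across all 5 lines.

Line A: coniferous → IX.2; fibreboard → IX.2.2; planed → IX.2.2.3. Scheduled 15%. No special measure applies. → 15%.
Line B: tropical hardwood → IX.1; veneer sheets → IX.1.3; treated → IX.1.3.1. Scheduled 16%. No special measure applies. → 16%.
Line C: bamboo → IX.3; sawn → IX.3.1; rough → IX.3.1.2. Scheduled 37%. No special measure applies. → 37%.
Line D: tropical hardwood → IX.1; fibreboard → IX.1.2; treated → IX.1.2.3. Scheduled 22%. No special measure applies. → 22%.
Line E: bamboo → IX.3; veneer sheets → IX.3.2; planed → IX.3.2.2. Scheduled 4%. Fenwick agreement on IX.3.2: RVC ≥ 65% → 21% available; preference 21% not lower than 4% → no reduction. → 4%.
Sum: 15% + 16% + 37% + 22% + 4% = 94%.

94%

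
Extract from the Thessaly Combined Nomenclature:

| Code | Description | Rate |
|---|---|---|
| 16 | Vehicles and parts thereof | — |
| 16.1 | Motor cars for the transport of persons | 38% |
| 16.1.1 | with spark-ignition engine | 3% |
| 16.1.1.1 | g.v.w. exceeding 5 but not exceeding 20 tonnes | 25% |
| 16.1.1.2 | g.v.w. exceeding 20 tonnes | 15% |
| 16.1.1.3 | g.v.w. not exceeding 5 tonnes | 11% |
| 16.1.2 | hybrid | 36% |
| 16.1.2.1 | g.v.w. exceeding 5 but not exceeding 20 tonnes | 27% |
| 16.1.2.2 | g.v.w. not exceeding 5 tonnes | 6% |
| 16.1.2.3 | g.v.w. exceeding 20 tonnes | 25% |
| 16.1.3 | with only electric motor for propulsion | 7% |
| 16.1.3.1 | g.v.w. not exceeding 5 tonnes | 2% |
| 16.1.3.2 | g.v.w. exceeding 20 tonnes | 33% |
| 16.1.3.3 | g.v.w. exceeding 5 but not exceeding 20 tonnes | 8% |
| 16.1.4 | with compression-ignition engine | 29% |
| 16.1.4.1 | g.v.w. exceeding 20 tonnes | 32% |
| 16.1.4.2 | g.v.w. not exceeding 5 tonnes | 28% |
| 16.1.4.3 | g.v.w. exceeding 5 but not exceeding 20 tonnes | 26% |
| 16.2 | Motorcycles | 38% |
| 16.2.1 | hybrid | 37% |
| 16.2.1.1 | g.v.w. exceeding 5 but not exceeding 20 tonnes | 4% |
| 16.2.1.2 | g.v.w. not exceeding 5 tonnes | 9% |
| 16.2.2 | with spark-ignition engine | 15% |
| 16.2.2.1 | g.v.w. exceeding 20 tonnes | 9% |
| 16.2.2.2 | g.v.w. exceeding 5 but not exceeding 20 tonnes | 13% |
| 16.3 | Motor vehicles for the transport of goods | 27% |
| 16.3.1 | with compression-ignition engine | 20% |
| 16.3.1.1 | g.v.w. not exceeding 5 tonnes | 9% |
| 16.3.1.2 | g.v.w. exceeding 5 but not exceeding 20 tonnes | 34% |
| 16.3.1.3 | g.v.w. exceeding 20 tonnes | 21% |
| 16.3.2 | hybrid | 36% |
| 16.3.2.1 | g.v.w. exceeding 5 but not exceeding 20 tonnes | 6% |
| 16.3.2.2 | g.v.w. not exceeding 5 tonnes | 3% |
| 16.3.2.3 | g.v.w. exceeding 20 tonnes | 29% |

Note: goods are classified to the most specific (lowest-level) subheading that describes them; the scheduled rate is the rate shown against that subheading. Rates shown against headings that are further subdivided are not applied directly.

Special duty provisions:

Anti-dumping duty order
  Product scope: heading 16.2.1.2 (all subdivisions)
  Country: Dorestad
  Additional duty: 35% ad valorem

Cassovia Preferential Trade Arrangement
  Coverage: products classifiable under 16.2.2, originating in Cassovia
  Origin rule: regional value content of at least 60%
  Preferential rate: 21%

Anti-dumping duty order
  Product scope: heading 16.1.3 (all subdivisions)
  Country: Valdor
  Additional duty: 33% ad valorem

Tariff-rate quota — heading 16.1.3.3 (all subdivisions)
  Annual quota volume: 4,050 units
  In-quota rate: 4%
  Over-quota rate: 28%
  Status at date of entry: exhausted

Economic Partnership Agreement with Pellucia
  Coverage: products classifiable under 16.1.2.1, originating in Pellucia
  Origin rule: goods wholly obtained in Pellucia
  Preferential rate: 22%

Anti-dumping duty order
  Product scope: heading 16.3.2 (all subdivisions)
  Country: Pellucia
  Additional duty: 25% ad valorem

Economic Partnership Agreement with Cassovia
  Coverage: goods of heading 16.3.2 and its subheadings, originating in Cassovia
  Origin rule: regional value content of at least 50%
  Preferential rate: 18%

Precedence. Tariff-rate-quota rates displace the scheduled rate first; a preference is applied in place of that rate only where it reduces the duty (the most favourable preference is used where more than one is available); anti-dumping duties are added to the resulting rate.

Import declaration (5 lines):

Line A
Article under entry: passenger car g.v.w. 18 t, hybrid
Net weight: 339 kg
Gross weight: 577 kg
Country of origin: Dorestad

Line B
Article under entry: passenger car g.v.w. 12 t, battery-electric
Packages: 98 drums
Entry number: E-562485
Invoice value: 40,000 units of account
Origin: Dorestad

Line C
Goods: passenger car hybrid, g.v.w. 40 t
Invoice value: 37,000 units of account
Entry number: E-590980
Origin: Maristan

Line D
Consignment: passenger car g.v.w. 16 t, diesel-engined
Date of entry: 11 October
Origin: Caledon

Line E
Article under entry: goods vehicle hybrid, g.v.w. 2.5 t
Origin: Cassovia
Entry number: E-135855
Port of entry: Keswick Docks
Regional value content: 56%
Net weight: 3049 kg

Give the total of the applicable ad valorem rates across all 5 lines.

Line A: passenger car → 16.1; hybrid → 16.1.2; g.v.w. 18 t → 16.1.2.1. Scheduled 27%. No special measure applies. → 27%.
Line B: passenger car → 16.1; battery-electric → 16.1.3; g.v.w. 12 t → 16.1.3.3. Scheduled 8%. quota on 16.1.3.3 exhausted → over-quota 28%. → 28%.
Line C: passenger car → 16.1; hybrid → 16.1.2; g.v.w. 40 t → 16.1.2.3. Scheduled 25%. No special measure applies. → 25%.
Line D: passenger car → 16.1; diesel-engined → 16.1.4; g.v.w. 16 t → 16.1.4.3. Scheduled 26%. No special measure applies. → 26%.
Line E: goods vehicle → 16.3; hybrid → 16.3.2; g.v.w. 2.5 t → 16.3.2.2. Scheduled 3%. Cassovia agreement on 16.2.2: 16.3.2.2 not covered; Cassovia agreement on 16.3.2: RVC ≥ 50% → 18% available; preference 18% not lower than 3% → no reduction. → 3%.
Sum: 27% + 28% + 25% + 26% + 3% = 109%.

109%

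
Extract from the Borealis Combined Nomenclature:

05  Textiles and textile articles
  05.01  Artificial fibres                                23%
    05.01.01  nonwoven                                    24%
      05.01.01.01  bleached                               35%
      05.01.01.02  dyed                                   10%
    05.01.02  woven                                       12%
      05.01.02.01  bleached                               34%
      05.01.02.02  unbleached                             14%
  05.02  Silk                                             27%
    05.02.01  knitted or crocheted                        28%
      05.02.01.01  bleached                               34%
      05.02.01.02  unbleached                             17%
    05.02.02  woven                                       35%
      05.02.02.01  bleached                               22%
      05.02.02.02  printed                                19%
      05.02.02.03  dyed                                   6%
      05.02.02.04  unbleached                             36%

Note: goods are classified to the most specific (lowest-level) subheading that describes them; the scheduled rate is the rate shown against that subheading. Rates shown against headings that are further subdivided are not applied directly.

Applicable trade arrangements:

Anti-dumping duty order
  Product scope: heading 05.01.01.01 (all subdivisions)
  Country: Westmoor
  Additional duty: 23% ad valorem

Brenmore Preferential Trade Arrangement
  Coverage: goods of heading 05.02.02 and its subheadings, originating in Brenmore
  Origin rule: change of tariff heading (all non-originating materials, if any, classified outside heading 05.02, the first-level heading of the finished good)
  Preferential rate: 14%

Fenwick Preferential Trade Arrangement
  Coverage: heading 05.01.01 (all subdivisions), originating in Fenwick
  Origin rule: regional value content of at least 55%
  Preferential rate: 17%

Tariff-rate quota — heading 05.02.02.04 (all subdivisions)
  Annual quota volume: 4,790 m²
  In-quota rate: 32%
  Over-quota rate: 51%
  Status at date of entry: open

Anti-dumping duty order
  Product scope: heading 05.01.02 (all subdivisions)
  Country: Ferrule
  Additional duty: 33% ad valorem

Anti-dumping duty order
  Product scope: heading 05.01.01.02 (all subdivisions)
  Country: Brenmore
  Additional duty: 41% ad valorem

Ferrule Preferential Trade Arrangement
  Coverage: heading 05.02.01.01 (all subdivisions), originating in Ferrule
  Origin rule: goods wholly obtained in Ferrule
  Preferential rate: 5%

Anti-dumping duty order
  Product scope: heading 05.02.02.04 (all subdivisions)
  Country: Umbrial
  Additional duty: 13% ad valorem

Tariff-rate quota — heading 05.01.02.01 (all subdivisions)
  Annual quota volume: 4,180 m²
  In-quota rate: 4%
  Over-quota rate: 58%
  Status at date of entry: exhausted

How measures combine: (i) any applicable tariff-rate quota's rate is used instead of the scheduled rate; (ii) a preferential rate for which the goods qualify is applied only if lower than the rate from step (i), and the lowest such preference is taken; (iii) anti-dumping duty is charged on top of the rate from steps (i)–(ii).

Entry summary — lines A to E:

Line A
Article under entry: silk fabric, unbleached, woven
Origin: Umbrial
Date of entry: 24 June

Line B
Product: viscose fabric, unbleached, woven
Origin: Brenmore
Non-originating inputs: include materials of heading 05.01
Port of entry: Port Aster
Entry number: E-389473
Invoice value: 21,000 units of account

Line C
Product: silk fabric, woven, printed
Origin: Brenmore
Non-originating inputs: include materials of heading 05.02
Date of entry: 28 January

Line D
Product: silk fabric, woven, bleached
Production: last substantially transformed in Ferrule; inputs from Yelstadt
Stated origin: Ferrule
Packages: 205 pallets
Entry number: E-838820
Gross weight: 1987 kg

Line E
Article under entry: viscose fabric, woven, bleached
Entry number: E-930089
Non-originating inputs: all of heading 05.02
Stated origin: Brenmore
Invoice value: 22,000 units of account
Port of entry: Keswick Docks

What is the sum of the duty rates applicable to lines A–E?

Line A: silk → 05.02; woven → 05.02.02; unbleached → 05.02.02.04. Scheduled 36%. quota on 05.02.02.04 open → in-quota 32%; anti-dumping (Umbrial, 05.02.02.04): +13%; total 32% + 13% = 45%. → 45%.
Line B: viscose → 05.01; woven → 05.01.02; unbleached → 05.01.02.02. Scheduled 14%. Brenmore agreement on 05.02.02: 05.01.02.02 not covered. → 14%.
Line C: silk → 05.02; woven → 05.02.02; printed → 05.02.02.02. Scheduled 19%. Brenmore agreement on 05.02.02: CTH not met. → 19%.
Line D: silk → 05.02; woven → 05.02.02; bleached → 05.02.02.01. Scheduled 22%. Ferrule agreement on 05.02.01.01: 05.02.02.01 not covered. → 22%.
Line E: viscose → 05.01; woven → 05.01.02; bleached → 05.01.02.01. Scheduled 34%. quota on 05.01.02.01 exhausted → over-quota 58%; Brenmore agreement on 05.02.02: 05.01.02.01 not covered. → 58%.
Sum: 45% + 14% + 19% + 22% + 58% = 158%.

158%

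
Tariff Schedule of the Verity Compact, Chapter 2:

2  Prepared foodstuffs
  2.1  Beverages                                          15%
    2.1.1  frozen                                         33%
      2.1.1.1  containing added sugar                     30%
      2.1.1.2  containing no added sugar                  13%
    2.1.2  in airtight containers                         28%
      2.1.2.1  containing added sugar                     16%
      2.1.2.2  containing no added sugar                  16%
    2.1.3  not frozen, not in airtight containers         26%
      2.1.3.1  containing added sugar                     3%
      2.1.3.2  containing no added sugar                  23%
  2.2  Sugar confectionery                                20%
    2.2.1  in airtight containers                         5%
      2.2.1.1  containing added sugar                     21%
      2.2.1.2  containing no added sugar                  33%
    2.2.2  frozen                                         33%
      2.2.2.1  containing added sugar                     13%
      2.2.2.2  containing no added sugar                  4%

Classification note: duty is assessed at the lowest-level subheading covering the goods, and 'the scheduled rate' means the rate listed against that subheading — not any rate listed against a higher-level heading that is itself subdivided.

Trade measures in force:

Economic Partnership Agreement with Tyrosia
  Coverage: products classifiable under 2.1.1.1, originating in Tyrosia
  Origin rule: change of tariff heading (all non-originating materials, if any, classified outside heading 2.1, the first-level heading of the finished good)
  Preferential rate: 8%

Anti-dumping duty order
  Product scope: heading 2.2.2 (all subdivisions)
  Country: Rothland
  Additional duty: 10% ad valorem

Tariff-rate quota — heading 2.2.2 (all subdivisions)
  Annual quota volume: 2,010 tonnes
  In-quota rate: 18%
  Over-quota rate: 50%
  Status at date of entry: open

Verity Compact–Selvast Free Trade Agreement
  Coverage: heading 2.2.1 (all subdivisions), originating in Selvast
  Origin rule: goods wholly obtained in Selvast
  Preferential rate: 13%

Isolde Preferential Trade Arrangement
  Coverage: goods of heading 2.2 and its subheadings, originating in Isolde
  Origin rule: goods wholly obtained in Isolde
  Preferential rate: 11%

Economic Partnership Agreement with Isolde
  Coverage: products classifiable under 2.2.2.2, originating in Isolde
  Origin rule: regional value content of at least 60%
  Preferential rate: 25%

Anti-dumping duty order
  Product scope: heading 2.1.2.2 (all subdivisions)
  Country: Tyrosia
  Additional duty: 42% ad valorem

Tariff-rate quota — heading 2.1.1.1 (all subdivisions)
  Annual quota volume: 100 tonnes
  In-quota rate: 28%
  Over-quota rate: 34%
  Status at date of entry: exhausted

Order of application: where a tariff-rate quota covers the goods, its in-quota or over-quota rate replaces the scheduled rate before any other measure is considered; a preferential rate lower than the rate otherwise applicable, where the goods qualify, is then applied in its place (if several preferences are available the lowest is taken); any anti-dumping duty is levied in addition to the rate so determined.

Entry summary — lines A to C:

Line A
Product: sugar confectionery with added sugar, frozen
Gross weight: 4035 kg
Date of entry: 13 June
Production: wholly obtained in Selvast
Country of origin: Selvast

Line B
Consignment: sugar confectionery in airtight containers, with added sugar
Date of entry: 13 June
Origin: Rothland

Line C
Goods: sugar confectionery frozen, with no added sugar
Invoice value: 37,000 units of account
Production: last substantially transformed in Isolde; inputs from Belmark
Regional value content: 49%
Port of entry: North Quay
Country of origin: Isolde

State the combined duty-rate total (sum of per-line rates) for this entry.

Line A: sugar confectionery → 2.2; frozen → 2.2.2; with added sugar → 2.2.2.1. Scheduled 13%. quota on 2.2.2 open → in-quota 18%; Selvast agreement on 2.2.1: 2.2.2.1 not covered. → 18%.
Line B: sugar confectionery → 2.2; in airtight containers → 2.2.1; with added sugar → 2.2.1.1. Scheduled 21%. No special measure applies. → 21%.
Line C: sugar confectionery → 2.2; frozen → 2.2.2; with no added sugar → 2.2.2.2. Scheduled 4%. quota on 2.2.2 open → in-quota 18%; Isolde agreement on 2.2: not wholly obtained; Isolde agreement on 2.2.2.2: RVC < 60%. → 18%.
Sum: 18% + 21% + 18% = 57%.

57%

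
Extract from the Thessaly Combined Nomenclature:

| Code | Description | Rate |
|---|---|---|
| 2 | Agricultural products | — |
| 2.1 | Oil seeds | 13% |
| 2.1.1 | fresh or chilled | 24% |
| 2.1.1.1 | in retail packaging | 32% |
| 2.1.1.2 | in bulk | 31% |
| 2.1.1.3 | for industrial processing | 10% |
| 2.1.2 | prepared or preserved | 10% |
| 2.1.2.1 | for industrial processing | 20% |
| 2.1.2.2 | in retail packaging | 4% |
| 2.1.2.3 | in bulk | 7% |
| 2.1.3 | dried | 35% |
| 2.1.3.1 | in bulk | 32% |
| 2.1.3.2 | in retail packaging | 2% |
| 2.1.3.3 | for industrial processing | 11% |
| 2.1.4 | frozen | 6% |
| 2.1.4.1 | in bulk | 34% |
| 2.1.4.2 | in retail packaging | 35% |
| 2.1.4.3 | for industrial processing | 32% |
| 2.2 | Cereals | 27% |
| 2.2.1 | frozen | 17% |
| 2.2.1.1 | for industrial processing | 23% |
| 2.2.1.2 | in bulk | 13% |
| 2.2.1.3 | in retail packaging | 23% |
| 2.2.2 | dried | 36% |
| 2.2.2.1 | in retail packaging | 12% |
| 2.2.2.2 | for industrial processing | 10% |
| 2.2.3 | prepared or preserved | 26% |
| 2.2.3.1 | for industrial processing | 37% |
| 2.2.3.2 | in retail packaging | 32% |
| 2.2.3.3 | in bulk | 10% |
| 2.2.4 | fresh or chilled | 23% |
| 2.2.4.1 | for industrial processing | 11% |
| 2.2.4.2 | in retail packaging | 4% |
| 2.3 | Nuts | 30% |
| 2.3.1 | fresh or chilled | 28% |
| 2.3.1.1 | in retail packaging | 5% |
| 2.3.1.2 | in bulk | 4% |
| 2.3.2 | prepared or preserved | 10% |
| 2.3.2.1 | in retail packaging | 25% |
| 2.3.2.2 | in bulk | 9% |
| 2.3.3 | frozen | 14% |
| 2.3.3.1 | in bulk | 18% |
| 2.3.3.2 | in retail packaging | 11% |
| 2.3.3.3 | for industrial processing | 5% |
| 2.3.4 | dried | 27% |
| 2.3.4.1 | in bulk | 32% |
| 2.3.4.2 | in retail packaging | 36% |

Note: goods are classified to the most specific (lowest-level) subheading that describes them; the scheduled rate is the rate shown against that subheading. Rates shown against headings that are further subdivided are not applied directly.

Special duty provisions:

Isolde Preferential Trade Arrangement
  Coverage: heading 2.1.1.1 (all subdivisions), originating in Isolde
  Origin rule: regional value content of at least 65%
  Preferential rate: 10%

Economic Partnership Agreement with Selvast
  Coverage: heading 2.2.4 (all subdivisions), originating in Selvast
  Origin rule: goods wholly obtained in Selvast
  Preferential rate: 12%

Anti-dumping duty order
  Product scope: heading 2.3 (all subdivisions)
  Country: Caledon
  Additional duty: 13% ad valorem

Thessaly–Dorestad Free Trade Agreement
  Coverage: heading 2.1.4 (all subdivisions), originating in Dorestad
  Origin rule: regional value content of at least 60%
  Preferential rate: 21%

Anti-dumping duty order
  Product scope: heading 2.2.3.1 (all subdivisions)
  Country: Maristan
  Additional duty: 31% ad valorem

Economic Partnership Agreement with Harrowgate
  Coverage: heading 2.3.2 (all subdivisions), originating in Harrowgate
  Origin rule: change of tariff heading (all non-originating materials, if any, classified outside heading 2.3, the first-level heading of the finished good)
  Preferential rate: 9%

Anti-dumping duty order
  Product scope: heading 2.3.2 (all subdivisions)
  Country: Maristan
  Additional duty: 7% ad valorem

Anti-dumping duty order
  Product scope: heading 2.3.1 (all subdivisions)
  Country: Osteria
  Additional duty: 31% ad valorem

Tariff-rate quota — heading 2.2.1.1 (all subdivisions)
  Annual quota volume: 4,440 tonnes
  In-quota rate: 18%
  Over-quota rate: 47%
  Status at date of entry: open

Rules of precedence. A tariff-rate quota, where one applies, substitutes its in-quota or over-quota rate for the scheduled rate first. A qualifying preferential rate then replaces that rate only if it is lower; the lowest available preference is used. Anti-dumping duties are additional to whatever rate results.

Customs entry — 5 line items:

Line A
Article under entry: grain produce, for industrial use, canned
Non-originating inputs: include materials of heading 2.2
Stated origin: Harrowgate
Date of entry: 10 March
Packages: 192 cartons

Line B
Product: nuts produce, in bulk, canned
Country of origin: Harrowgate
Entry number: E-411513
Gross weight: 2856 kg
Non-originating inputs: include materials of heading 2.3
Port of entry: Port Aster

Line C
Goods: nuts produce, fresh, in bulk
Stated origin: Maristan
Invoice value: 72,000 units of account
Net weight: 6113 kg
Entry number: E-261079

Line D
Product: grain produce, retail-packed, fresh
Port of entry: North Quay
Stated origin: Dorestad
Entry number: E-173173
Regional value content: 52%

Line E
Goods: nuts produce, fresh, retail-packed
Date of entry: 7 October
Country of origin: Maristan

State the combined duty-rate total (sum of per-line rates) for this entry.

59%

Line A: grain → 2.2; canned → 2.2.3; for industrial use → 2.2.3.1. Scheduled 37%. Harrowgate agreement on 2.3.2: 2.2.3.1 not covered. → 37%.
Line B: nuts → 2.3; canned → 2.3.2; in bulk → 2.3.2.2. Scheduled 9%. Harrowgate agreement on 2.3.2: CTH not met. → 9%.
Line C: nuts → 2.3; fresh → 2.3.1; in bulk → 2.3.1.2. Scheduled 4%. No special measure applies. → 4%.
Line D: grain → 2.2; fresh → 2.2.4; retail-packed → 2.2.4.2. Scheduled 4%. Dorestad agreement on 2.1.4: 2.2.4.2 not covered. → 4%.
Line E: nuts → 2.3; fresh → 2.3.1; retail-packed → 2.3.1.1. Scheduled 5%. No special measure applies. → 5%.
Sum: 37% + 9% + 4% + 4% + 5% = 59%.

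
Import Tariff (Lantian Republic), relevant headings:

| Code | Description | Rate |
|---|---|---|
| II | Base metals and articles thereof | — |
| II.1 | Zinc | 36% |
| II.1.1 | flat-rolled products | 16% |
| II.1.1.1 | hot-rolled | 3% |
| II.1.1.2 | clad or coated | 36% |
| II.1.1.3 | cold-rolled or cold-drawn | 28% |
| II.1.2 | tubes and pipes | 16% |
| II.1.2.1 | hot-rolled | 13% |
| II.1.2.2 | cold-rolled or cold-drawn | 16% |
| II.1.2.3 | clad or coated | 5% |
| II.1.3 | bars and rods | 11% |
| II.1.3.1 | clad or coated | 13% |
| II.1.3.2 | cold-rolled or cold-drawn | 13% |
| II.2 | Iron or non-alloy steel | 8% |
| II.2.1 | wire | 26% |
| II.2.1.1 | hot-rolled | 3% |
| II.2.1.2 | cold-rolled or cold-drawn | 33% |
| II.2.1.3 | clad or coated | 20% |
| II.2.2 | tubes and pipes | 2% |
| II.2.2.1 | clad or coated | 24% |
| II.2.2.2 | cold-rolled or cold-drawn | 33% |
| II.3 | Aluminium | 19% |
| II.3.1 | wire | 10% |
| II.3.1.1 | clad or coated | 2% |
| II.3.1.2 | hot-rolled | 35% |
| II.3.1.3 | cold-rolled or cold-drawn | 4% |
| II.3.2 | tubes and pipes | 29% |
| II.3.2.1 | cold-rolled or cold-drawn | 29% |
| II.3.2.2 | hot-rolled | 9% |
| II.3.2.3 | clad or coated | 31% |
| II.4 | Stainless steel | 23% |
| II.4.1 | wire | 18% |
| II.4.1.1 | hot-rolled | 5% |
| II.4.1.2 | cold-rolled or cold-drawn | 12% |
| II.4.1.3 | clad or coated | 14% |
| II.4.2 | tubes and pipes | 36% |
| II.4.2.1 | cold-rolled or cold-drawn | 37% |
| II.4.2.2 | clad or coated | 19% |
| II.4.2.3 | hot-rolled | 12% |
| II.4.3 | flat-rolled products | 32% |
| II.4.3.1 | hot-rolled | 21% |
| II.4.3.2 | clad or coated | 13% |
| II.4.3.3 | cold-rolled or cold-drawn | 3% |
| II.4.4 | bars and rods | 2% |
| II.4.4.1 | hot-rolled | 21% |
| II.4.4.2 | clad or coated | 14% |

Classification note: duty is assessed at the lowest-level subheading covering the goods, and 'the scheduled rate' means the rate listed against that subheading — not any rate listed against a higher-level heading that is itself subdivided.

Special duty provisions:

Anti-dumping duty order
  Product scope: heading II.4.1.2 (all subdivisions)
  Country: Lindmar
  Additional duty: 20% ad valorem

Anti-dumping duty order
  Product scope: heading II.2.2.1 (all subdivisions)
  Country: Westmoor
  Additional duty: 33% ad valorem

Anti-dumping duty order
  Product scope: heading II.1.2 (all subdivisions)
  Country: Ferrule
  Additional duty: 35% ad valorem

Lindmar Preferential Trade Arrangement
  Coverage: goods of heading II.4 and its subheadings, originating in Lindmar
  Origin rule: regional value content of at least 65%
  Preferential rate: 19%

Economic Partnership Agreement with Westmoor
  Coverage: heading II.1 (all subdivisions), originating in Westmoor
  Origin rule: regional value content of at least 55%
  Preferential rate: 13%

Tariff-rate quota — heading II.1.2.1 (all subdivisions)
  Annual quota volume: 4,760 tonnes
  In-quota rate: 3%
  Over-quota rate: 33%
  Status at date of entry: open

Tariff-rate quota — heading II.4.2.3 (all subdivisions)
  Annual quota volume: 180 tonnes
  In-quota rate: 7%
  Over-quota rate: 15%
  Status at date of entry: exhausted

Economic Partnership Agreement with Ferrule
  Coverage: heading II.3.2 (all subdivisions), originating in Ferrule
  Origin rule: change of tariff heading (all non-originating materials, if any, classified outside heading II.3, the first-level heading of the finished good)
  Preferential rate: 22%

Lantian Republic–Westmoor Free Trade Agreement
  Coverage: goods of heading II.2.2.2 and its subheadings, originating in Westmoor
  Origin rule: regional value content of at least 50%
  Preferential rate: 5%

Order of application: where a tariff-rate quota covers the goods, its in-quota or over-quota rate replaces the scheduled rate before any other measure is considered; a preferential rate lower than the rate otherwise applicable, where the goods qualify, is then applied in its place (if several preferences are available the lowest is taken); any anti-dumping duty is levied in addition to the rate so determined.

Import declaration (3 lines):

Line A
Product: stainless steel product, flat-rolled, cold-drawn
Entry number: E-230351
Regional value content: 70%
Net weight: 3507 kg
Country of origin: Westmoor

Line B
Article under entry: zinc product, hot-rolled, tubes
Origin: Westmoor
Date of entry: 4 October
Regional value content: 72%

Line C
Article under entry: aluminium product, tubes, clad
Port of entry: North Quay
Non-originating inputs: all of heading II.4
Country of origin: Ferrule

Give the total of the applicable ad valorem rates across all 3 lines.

Line A: stainless steel → II.4; flat-rolled → II.4.3; cold-drawn → II.4.3.3. Scheduled 3%. Westmoor agreement on II.1: II.4.3.3 not covered; Westmoor agreement on II.2.2.2: II.4.3.3 not covered. → 3%.
Line B: zinc → II.1; tubes → II.1.2; hot-rolled → II.1.2.1. Scheduled 13%. quota on II.1.2.1 open → in-quota 3%; Westmoor agreement on II.1: RVC ≥ 55% → 13% available; Westmoor agreement on II.2.2.2: II.1.2.1 not covered; preference 13% not lower than 3% → no reduction. → 3%.
Line C: aluminium → II.3; tubes → II.3.2; clad → II.3.2.3. Scheduled 31%. Ferrule agreement on II.3.2: CTH met → 22% available; preferential 22%. → 22%.
Sum: 3% + 3% + 22% = 28%.

28%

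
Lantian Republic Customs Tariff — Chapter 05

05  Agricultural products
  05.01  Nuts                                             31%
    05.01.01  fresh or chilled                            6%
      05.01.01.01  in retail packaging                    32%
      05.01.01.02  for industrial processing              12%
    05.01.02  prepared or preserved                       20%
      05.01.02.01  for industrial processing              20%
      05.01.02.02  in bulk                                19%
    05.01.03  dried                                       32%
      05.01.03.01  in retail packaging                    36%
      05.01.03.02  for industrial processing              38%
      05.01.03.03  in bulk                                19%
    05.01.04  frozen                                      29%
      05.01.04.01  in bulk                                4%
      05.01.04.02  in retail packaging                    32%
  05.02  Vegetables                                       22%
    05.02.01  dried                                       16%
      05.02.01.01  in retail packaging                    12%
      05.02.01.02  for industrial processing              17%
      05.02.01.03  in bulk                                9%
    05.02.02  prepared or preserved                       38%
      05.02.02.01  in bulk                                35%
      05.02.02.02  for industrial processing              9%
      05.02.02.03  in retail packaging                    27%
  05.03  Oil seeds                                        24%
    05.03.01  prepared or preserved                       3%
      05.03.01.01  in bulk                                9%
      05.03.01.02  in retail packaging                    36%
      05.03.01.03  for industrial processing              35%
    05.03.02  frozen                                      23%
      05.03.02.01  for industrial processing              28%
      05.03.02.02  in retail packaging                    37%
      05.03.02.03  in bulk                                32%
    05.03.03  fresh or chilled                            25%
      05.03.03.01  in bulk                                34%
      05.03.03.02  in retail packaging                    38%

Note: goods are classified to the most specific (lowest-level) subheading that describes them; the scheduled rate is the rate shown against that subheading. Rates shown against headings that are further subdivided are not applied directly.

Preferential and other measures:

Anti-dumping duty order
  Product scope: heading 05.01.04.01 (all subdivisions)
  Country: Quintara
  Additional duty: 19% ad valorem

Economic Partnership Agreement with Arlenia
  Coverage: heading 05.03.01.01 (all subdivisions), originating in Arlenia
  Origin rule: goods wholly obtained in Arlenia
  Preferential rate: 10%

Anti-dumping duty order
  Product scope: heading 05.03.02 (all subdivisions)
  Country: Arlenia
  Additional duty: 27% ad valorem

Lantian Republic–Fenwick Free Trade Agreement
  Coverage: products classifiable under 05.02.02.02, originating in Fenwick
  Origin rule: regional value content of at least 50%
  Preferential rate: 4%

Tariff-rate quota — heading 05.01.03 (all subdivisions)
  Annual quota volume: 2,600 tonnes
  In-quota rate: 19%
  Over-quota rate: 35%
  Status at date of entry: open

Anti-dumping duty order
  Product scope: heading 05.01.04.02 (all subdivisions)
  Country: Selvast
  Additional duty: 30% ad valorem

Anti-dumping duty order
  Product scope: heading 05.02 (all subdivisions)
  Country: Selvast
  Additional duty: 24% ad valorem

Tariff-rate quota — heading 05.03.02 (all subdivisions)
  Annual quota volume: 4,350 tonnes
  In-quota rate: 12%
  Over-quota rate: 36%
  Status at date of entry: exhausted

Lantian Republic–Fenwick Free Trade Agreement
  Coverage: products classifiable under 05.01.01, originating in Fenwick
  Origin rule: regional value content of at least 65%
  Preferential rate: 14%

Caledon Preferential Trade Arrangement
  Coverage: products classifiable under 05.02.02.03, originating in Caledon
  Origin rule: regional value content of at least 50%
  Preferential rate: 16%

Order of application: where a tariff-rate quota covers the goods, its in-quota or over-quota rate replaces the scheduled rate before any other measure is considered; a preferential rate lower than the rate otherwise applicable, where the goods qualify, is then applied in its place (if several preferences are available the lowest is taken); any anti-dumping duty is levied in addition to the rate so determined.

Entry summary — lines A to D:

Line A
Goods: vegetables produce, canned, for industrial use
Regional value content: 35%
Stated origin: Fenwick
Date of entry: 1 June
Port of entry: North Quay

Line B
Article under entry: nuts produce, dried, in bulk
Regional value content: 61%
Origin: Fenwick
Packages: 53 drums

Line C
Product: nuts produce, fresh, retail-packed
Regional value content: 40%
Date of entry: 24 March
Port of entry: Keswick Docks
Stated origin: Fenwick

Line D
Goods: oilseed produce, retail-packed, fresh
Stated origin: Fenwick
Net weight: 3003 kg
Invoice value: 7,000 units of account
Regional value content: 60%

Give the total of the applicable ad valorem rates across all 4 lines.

98%

Line A: vegetables → 05.02; canned → 05.02.02; for industrial use → 05.02.02.02. Scheduled 9%. Fenwick agreement on 05.02.02.02: RVC < 50%; Fenwick agreement on 05.01.01: 05.02.02.02 not covered. → 9%.
Line B: nuts → 05.01; dried → 05.01.03; in bulk → 05.01.03.03. Scheduled 19%. quota on 05.01.03 open → in-quota 19%; Fenwick agreement on 05.02.02.02: 05.01.03.03 not covered; Fenwick agreement on 05.01.01: 05.01.03.03 not covered. → 19%.
Line C: nuts → 05.01; fresh → 05.01.01; retail-packed → 05.01.01.01. Scheduled 32%. Fenwick agreement on 05.02.02.02: 05.01.01.01 not covered; Fenwick agreement on 05.01.01: RVC < 65%. → 32%.
Line D: oilseed → 05.03; fresh → 05.03.03; retail-packed → 05.03.03.02. Scheduled 38%. Fenwick agreement on 05.02.02.02: 05.03.03.02 not covered; Fenwick agreement on 05.01.01: 05.03.03.02 not covered. → 38%.
Sum: 9% + 19% + 32% + 38% = 98%.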